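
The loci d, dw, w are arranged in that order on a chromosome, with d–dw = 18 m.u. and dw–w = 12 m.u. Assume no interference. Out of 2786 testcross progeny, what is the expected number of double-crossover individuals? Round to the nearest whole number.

Map distances give recombination frequencies of 0.180 and 0.120 for the two intervals.
With no interference, expected double-crossover frequency = 0.180 × 0.120 = 0.02160.
Expected number = 0.02160 × 2786 = 60.18 ≈ 60.

60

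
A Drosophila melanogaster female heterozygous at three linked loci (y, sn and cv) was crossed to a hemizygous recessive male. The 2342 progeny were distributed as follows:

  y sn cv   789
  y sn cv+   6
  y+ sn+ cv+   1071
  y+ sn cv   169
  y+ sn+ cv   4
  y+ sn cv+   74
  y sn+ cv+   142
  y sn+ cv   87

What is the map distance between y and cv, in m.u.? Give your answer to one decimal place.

The two most frequent reciprocal classes, y sn cv and y+ sn+ cv+, are the parental types, so the F1 was y sn cv / y+ sn+ cv+.
The two rarest classes, y sn cv+ and y+ sn+ cv, are the double crossovers. Comparing them with the parentals, only the cv allele has switched, so cv is the middle locus and the order is sn – cv – y.
Crossovers in the cv–y interval produce the single-crossover classes y+ sn cv and y sn+ cv+ (169 + 142 = 311) plus the double crossovers (10).
RF(cv–y) = (311 + 10) / 2342 = 321/2342 = 0.1371 → 13.7 m.u.

13.7 m.u.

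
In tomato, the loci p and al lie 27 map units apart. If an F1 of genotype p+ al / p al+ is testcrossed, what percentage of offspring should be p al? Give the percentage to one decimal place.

A map distance of 27 map units corresponds to a recombination frequency of 0.270.
The F1 is p+ al / p al+, so p al is a recombinant gamete class with expected frequency r/2 = 0.270/2 = 0.1350.
That is 0.1350 = 13.5% of the progeny.

13.5%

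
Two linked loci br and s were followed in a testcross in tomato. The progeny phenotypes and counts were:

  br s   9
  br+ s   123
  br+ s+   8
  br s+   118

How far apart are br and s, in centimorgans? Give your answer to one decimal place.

6.6 centimorgans

The two most frequent classes, br+ s (123) and br s+ (118), are the parental types, so the F1 was br+ s / br s+.
The recombinant classes are br+ s+ and br s: 8 + 9 = 17.
Recombination frequency = 17/258 = 0.0659 ≈ 6.6%, i.e. 6.6 centimorgans.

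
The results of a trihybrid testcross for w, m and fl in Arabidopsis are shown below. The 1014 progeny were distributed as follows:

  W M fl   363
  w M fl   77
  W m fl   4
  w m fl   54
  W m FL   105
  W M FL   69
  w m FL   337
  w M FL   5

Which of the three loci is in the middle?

The two most frequent reciprocal classes, W M fl and w m FL, are the parental types, so the F1 was W M fl / w m FL.
The two rarest classes, W m fl and w M FL, are the double crossovers. Comparing them with the parentals, only the m allele has switched, so m is the middle locus and the order is w – m – fl.

m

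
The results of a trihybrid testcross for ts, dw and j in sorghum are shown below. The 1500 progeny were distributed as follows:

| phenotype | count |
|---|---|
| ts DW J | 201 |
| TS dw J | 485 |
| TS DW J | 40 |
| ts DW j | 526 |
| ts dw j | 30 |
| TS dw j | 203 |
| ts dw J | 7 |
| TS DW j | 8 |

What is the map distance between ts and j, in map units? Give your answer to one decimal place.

The two most frequent reciprocal classes, ts DW j and TS dw J, are the parental types, so the F1 was ts DW j / TS dw J.
The two rarest classes, TS DW j and ts dw J, are the double crossovers. Comparing them with the parentals, only the ts allele has switched, so ts is the middle locus and the order is j – ts – dw.
Crossovers in the j–ts interval produce the single-crossover classes ts DW J and TS dw j (201 + 203 = 404) plus the double crossovers (15).
RF(j–ts) = (404 + 15) / 1500 = 419/1500 = 0.2793 → 27.9 map units.

27.9 map units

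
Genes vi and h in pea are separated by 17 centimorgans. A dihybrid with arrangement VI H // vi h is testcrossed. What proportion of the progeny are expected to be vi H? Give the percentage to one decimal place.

8.5%

A map distance of 17 centimorgans corresponds to a recombination frequency of 0.170.
The F1 is VI H / vi h, so vi H is a recombinant gamete class with expected frequency r/2 = 0.170/2 = 0.0850.
That is 0.0850 = 8.5% of the progeny.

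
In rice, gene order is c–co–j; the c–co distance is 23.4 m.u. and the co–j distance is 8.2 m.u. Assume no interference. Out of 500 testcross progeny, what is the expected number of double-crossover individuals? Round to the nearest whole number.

Map distances give recombination frequencies of 0.234 and 0.082 for the two intervals.
With no interference, expected double-crossover frequency = 0.234 × 0.082 = 0.01919.
Expected number = 0.01919 × 500 = 9.59 ≈ 10.

10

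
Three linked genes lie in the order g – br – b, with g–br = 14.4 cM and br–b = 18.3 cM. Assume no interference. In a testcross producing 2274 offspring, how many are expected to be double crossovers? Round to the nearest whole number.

Map distances give recombination frequencies of 0.144 and 0.183 for the two intervals.
With no interference, expected double-crossover frequency = 0.144 × 0.183 = 0.02635.
Expected number = 0.02635 × 2274 = 59.92 ≈ 60.

60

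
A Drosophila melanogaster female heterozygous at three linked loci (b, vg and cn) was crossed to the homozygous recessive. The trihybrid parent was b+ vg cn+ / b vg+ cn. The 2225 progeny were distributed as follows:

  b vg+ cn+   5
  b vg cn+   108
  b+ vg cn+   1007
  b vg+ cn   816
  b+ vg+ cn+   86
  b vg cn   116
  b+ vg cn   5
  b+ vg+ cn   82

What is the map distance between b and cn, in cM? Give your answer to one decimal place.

9.0 cM

The two rarest classes, b+ vg cn and b vg+ cn+, are the double crossovers. Comparing them with the parentals, only the cn allele has switched, so cn is the middle locus and the order is vg – cn – b.
Crossovers in the cn–b interval produce the single-crossover classes b vg cn+ and b+ vg+ cn (108 + 82 = 190) plus the double crossovers (10).
RF(cn–b) = (190 + 10) / 2225 = 200/2225 = 0.0899 → 9.0 cM.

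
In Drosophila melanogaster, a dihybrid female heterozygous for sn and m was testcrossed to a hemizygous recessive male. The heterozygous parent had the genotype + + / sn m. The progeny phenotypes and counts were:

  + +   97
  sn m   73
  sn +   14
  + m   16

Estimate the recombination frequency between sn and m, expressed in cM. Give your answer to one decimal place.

15.0 cM

The recombinant classes are + m and sn +: 16 + 14 = 30.
Recombination frequency = 30/200 = 0.1500 ≈ 15.0%, i.e. 15.0 cM.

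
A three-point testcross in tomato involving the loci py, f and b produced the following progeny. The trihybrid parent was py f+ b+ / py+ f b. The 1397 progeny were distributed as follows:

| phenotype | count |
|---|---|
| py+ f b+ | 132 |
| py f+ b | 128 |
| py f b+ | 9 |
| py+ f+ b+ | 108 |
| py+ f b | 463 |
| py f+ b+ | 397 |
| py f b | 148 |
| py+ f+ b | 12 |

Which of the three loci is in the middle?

The two rarest classes, py f b+ and py+ f+ b, are the double crossovers. Comparing them with the parentals, only the f allele has switched, so f is the middle locus and the order is b – f – py.

f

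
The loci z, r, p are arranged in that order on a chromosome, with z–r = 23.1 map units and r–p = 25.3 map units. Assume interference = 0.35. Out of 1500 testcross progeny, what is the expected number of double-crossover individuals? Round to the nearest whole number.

57

Map distances give recombination frequencies of 0.231 and 0.253 for the two intervals.
With interference 0.35 (so coincidence = 0.65), expected double-crossover frequency = 0.231 × 0.253 × 0.65 = 0.03799.
Expected number = 0.03799 × 1500 = 56.98 ≈ 57.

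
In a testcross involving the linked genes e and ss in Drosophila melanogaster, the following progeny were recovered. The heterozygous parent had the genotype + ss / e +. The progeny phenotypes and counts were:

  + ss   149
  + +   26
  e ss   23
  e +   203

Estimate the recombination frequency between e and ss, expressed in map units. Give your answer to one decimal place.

The recombinant classes are + + and e ss: 26 + 23 = 49.
Recombination frequency = 49/401 = 0.1222 ≈ 12.2%, i.e. 12.2 map units.

12.2 map units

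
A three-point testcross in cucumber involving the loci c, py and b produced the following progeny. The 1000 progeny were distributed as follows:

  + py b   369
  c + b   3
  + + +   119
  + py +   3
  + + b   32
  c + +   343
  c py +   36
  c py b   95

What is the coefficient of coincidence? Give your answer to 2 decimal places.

0.37

The two most frequent reciprocal classes, c + + and + py b, are the parental types, so the F1 was c + + / + py b.
The two rarest classes, c + b and + py +, are the double crossovers. Comparing them with the parentals, only the b allele has switched, so b is the middle locus and the order is py – b – c.
py–b: (68 + 6)/1000 = 0.0740; b–c: (214 + 6)/1000 = 0.2200.
Expected DCO frequency = 0.0740 × 0.2200 ≈ 0.01628; observed = 6/1000 ≈ 0.00600.
Coefficient of coincidence = 0.00600/0.01628 ≈ 0.37.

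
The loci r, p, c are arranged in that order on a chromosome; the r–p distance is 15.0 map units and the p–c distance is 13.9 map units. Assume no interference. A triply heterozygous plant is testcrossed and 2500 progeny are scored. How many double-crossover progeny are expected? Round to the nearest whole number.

52

Map distances give recombination frequencies of 0.150 and 0.139 for the two intervals.
With no interference, expected double-crossover frequency = 0.150 × 0.139 = 0.02085.
Expected number = 0.02085 × 2500 = 52.12 ≈ 52.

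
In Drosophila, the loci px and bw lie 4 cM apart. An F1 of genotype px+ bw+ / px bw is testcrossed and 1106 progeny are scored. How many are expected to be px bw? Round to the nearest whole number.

A map distance of 4 cM corresponds to a recombination frequency of 0.040.
The F1 is px+ bw+ / px bw, so px bw is a parental gamete class with expected frequency (1 − r)/2 = 0.960/2 = 0.4800.
Expected number = 0.4800 × 1106 = 530.88 ≈ 531.

531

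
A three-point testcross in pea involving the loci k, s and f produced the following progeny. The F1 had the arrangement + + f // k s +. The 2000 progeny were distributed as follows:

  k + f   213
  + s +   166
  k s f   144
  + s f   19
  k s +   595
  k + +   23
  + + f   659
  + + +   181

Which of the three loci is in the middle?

s

The two rarest classes, + s f and k + +, are the double crossovers. Comparing them with the parentals, only the s allele has switched, so s is the middle locus and the order is f – s – k.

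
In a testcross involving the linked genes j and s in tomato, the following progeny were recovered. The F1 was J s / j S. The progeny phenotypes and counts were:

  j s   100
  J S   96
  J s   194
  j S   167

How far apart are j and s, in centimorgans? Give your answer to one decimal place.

The recombinant classes are J S and j s: 96 + 100 = 196.
Recombination frequency = 196/557 = 0.3519 ≈ 35.2%, i.e. 35.2 centimorgans.

35.2 centimorgans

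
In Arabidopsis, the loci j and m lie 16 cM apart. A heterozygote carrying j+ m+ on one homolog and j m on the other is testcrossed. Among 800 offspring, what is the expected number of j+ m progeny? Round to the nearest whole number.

64

A map distance of 16 cM corresponds to a recombination frequency of 0.160.
The F1 is j+ m+ / j m, so j+ m is a recombinant gamete class with expected frequency r/2 = 0.160/2 = 0.0800.
Expected number = 0.0800 × 800 = 64.00 ≈ 64.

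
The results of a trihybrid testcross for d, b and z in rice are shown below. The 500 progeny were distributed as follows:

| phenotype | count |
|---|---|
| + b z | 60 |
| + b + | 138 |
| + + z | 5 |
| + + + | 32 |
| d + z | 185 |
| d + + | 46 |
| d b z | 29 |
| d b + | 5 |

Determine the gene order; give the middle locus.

d

The two most frequent reciprocal classes, d + z and + b +, are the parental types, so the F1 was d + z / + b +.
The two rarest classes, + + z and d b +, are the double crossovers. Comparing them with the parentals, only the d allele has switched, so d is the middle locus and the order is z – d – b.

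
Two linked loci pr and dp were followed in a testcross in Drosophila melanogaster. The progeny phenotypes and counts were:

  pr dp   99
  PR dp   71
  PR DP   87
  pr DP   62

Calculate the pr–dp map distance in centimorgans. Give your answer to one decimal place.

The two most frequent classes, PR DP (87) and pr dp (99), are the parental types, so the F1 was PR DP / pr dp.
The recombinant classes are PR dp and pr DP: 71 + 62 = 133.
Recombination frequency = 133/319 = 0.4169 ≈ 41.7%, i.e. 41.7 centimorgans.

41.7 centimorgans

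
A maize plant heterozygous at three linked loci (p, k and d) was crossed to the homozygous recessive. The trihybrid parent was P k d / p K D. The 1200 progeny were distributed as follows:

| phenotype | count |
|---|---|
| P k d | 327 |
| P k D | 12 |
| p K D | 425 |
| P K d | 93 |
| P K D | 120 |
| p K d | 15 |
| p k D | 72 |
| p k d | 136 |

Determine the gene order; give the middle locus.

d

The two rarest classes, P k D and p K d, are the double crossovers. Comparing them with the parentals, only the d allele has switched, so d is the middle locus and the order is p – d – k.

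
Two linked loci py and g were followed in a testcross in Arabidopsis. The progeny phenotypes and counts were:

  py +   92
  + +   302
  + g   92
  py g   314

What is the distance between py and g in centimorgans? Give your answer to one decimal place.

23.0 centimorgans

The two most frequent classes, + + (302) and py g (314), are the parental types, so the F1 was + + / py g.
The recombinant classes are + g and py +: 92 + 92 = 184.
Recombination frequency = 184/800 = 0.2300 ≈ 23.0%, i.e. 23.0 centimorgans.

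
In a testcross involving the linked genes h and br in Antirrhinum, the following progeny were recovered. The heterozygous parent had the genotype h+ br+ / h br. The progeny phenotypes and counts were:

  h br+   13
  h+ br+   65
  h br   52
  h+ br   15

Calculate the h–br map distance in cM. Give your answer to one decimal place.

19.3 cM

The recombinant classes are h+ br and h br+: 15 + 13 = 28.
Recombination frequency = 28/145 = 0.1931 ≈ 19.3%, i.e. 19.3 cM.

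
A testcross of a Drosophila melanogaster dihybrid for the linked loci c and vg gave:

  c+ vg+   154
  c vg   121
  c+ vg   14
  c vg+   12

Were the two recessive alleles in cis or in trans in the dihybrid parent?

The two most frequent classes are c+ vg+ (154) and c vg (121); these are the parental (non-recombinant) types.
So the F1 carried c+ vg+ on one chromosome and c vg on the other — the recessive alleles are on the same chromosome (cis / coupling).

cis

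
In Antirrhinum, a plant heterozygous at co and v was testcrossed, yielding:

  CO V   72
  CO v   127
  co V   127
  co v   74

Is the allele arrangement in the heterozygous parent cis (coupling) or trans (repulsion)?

The two most frequent classes are CO v (127) and co V (127); these are the parental (non-recombinant) types.
So the F1 carried CO v on one chromosome and co V on the other — the recessive alleles are on opposite chromosomes (trans / repulsion).

trans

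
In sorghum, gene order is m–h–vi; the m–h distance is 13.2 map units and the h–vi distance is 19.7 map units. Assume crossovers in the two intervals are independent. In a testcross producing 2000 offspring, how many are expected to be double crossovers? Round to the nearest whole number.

Map distances give recombination frequencies of 0.132 and 0.197 for the two intervals.
With no interference, expected double-crossover frequency = 0.132 × 0.197 = 0.02600.
Expected number = 0.02600 × 2000 = 52.01 ≈ 52.

52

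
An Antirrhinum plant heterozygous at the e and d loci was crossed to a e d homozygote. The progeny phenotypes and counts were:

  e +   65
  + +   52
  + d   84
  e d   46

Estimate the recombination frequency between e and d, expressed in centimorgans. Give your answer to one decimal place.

39.7 centimorgans

The two most frequent classes, + d (84) and e + (65), are the parental types, so the F1 was + d / e +.
The recombinant classes are + + and e d: 52 + 46 = 98.
Recombination frequency = 98/247 = 0.3968 ≈ 39.7%, i.e. 39.7 centimorgans.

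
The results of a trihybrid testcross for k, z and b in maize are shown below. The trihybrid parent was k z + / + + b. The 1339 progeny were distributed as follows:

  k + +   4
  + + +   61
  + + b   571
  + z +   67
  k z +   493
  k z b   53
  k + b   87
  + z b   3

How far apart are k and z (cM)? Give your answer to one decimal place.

The two rarest classes, k + + and + z b, are the double crossovers. Comparing them with the parentals, only the z allele has switched, so z is the middle locus and the order is k – z – b.
Crossovers in the k–z interval produce the single-crossover classes + z + and k + b (67 + 87 = 154) plus the double crossovers (7).
RF(k–z) = (154 + 7) / 1339 = 161/1339 = 0.1202 → 12.0 cM.

12.0 cM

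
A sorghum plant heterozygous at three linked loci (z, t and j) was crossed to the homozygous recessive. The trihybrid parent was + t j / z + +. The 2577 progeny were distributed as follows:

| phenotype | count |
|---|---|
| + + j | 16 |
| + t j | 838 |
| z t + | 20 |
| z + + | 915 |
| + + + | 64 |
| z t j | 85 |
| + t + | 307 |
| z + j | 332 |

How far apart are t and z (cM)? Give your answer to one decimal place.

The two rarest classes, + + j and z t +, are the double crossovers. Comparing them with the parentals, only the t allele has switched, so t is the middle locus and the order is j – t – z.
Crossovers in the t–z interval produce the single-crossover classes z t j and + + + (85 + 64 = 149) plus the double crossovers (36).
RF(t–z) = (149 + 36) / 2577 = 185/2577 = 0.0718 → 7.2 cM.

7.2 cM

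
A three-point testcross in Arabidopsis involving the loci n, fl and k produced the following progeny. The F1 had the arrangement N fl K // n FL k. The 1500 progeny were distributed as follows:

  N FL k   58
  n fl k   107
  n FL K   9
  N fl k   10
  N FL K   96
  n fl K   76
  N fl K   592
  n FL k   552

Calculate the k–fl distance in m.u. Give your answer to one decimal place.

14.8 m.u.

The two rarest classes, N fl k and n FL K, are the double crossovers. Comparing them with the parentals, only the k allele has switched, so k is the middle locus and the order is n – k – fl.
Crossovers in the k–fl interval produce the single-crossover classes N FL K and n fl k (96 + 107 = 203) plus the double crossovers (19).
RF(k–fl) = (203 + 19) / 1500 = 222/1500 = 0.1480 → 14.8 m.u.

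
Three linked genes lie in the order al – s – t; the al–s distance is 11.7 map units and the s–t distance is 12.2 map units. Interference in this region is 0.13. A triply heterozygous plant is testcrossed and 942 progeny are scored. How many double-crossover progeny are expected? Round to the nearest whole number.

12

Map distances give recombination frequencies of 0.117 and 0.122 for the two intervals.
With interference 0.13 (so coincidence = 0.87), expected double-crossover frequency = 0.117 × 0.122 × 0.87 = 0.01242.
Expected number = 0.01242 × 942 = 11.70 ≈ 12.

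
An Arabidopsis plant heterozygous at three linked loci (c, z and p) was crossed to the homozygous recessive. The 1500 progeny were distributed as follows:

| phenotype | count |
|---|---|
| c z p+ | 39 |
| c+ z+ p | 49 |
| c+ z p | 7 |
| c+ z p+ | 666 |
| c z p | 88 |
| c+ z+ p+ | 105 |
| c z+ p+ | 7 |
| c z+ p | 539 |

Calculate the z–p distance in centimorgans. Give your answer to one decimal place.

13.8 centimorgans

The two most frequent reciprocal classes, c z+ p and c+ z p+, are the parental types, so the F1 was c z+ p / c+ z p+.
The two rarest classes, c z+ p+ and c+ z p, are the double crossovers. Comparing them with the parentals, only the p allele has switched, so p is the middle locus and the order is c – p – z.
Crossovers in the p–z interval produce the single-crossover classes c z p and c+ z+ p+ (88 + 105 = 193) plus the double crossovers (14).
RF(p–z) = (193 + 14) / 1500 = 207/1500 = 0.1380 → 13.8 centimorgans.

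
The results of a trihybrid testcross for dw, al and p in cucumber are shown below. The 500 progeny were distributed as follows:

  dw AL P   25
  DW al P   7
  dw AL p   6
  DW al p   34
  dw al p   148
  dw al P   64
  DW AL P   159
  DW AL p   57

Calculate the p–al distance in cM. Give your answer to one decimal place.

26.8 cM

The two most frequent reciprocal classes, dw al p and DW AL P, are the parental types, so the F1 was dw al p / DW AL P.
The two rarest classes, dw AL p and DW al P, are the double crossovers. Comparing them with the parentals, only the al allele has switched, so al is the middle locus and the order is dw – al – p.
Crossovers in the al–p interval produce the single-crossover classes dw al P and DW AL p (64 + 57 = 121) plus the double crossovers (13).
RF(al–p) = (121 + 13) / 500 = 134/500 = 0.2680 → 26.8 cM.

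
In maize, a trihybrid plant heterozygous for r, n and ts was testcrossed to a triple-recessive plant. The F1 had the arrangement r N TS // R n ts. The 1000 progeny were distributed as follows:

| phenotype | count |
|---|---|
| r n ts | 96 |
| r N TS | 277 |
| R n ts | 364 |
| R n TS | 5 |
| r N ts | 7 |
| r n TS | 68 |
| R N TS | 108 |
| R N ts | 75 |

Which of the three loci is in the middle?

The two rarest classes, r N ts and R n TS, are the double crossovers. Comparing them with the parentals, only the ts allele has switched, so ts is the middle locus and the order is r – ts – n.

ts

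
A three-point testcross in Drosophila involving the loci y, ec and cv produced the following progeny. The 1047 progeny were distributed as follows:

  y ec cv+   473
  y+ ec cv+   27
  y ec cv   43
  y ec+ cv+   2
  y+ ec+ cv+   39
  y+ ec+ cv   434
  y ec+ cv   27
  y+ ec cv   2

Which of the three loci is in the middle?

The two most frequent reciprocal classes, y+ ec+ cv and y ec cv+, are the parental types, so the F1 was y+ ec+ cv / y ec cv+.
The two rarest classes, y+ ec cv and y ec+ cv+, are the double crossovers. Comparing them with the parentals, only the ec allele has switched, so ec is the middle locus and the order is cv – ec – y.

ec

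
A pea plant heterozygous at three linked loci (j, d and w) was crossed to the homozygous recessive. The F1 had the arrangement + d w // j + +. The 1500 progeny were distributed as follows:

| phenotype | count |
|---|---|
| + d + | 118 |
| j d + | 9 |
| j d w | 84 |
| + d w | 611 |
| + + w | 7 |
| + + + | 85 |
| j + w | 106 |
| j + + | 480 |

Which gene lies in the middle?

The two rarest classes, + + w and j d +, are the double crossovers. Comparing them with the parentals, only the d allele has switched, so d is the middle locus and the order is j – d – w.

d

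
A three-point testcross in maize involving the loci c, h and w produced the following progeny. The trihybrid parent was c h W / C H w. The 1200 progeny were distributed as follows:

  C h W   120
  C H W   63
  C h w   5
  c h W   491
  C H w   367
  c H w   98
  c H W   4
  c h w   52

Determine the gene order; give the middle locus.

The two rarest classes, c H W and C h w, are the double crossovers. Comparing them with the parentals, only the h allele has switched, so h is the middle locus and the order is c – h – w.

h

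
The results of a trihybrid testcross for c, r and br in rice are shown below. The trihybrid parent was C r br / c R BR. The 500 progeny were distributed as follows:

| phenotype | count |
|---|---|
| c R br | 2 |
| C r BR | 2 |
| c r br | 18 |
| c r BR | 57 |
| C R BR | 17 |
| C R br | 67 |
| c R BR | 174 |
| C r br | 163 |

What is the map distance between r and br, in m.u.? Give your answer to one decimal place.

25.6 m.u.

The two rarest classes, C r BR and c R br, are the double crossovers. Comparing them with the parentals, only the br allele has switched, so br is the middle locus and the order is c – br – r.
Crossovers in the br–r interval produce the single-crossover classes C R br and c r BR (67 + 57 = 124) plus the double crossovers (4).
RF(br–r) = (124 + 4) / 500 = 128/500 = 0.2560 → 25.6 m.u.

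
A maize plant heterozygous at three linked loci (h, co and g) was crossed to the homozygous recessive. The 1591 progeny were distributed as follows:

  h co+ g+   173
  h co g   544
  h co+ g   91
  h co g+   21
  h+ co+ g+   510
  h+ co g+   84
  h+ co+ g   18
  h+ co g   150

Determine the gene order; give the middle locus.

g

The two most frequent reciprocal classes, h+ co+ g+ and h co g, are the parental types, so the F1 was h+ co+ g+ / h co g.
The two rarest classes, h+ co+ g and h co g+, are the double crossovers. Comparing them with the parentals, only the g allele has switched, so g is the middle locus and the order is h – g – co.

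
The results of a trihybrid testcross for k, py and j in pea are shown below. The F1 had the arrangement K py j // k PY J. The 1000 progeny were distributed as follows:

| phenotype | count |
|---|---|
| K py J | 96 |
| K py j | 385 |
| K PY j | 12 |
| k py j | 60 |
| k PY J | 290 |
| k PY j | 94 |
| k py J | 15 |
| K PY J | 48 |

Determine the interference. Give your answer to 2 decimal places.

0.08

The two rarest classes, K PY j and k py J, are the double crossovers. Comparing them with the parentals, only the py allele has switched, so py is the middle locus and the order is k – py – j.
k–py: (108 + 27)/1000 = 0.1350; py–j: (190 + 27)/1000 = 0.2170.
Expected DCO frequency = 0.1350 × 0.2170 ≈ 0.02930; observed = 27/1000 ≈ 0.02700.
Coefficient of coincidence = 0.02700/0.02930 ≈ 0.92; interference = 1 − 0.92 = 0.08.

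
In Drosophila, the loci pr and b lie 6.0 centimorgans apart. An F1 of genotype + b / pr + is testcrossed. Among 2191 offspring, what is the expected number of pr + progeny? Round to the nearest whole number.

1030

A map distance of 6.0 centimorgans corresponds to a recombination frequency of 0.060.
The F1 is + b / pr +, so pr + is a parental gamete class with expected frequency (1 − r)/2 = 0.940/2 = 0.4700.
Expected number = 0.4700 × 2191 = 1029.77 ≈ 1030.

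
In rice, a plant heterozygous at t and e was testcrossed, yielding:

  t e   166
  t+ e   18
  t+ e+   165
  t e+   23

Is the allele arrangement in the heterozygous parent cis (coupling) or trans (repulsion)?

cis

The two most frequent classes are t+ e+ (165) and t e (166); these are the parental (non-recombinant) types.
So the F1 carried t+ e+ on one chromosome and t e on the other — the recessive alleles are on the same chromosome (cis / coupling).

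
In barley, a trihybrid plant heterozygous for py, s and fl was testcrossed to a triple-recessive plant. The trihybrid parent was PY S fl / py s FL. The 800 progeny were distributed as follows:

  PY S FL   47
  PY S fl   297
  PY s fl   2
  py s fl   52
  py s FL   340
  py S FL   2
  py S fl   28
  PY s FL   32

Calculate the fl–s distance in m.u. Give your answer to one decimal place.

The two rarest classes, PY s fl and py S FL, are the double crossovers. Comparing them with the parentals, only the s allele has switched, so s is the middle locus and the order is py – s – fl.
Crossovers in the s–fl interval produce the single-crossover classes PY S FL and py s fl (47 + 52 = 99) plus the double crossovers (4).
RF(s–fl) = (99 + 4) / 800 = 103/800 = 0.1288 → 12.9 m.u.

12.9 m.u.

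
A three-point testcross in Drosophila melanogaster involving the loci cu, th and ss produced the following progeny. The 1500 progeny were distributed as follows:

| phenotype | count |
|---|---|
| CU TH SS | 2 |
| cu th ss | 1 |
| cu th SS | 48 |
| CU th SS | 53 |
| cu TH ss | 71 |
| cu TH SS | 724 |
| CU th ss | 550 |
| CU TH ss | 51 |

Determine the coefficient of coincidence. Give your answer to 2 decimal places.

The two most frequent reciprocal classes, CU th ss and cu TH SS, are the parental types, so the F1 was CU th ss / cu TH SS.
The two rarest classes, cu th ss and CU TH SS, are the double crossovers. Comparing them with the parentals, only the cu allele has switched, so cu is the middle locus and the order is ss – cu – th.
ss–cu: (124 + 3)/1500 = 0.0847; cu–th: (99 + 3)/1500 = 0.0680.
Expected DCO frequency = 0.0847 × 0.0680 ≈ 0.00576; observed = 3/1500 ≈ 0.00200.
Coefficient of coincidence = 0.00200/0.00576 ≈ 0.35.

0.35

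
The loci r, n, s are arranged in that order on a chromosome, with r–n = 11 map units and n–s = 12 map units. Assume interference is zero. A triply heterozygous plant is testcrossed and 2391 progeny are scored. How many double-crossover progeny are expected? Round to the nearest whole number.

32

Map distances give recombination frequencies of 0.110 and 0.120 for the two intervals.
With no interference, expected double-crossover frequency = 0.110 × 0.120 = 0.01320.
Expected number = 0.01320 × 2391 = 31.56 ≈ 32.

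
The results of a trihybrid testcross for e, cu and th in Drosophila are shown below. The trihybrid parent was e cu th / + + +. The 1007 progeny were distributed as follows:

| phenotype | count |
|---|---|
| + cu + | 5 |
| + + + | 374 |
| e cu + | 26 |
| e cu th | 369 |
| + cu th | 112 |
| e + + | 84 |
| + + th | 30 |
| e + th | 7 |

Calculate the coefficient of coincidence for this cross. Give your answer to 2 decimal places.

The two rarest classes, e + th and + cu +, are the double crossovers. Comparing them with the parentals, only the cu allele has switched, so cu is the middle locus and the order is th – cu – e.
th–cu: (56 + 12)/1007 = 0.0675; cu–e: (196 + 12)/1007 = 0.2066.
Expected DCO frequency = 0.0675 × 0.2066 ≈ 0.01395; observed = 12/1007 ≈ 0.01192.
Coefficient of coincidence = 0.01192/0.01395 ≈ 0.85.

0.85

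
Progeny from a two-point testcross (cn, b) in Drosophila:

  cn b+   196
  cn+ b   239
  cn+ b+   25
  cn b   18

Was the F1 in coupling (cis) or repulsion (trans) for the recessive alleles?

The two most frequent classes are cn+ b (239) and cn b+ (196); these are the parental (non-recombinant) types.
So the F1 carried cn+ b on one chromosome and cn b+ on the other — the recessive alleles are on opposite chromosomes (trans / repulsion).

trans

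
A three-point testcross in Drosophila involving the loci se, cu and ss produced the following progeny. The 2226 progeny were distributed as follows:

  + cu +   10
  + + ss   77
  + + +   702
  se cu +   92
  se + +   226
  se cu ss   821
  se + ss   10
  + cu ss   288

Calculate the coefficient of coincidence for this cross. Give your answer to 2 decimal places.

0.44

The two most frequent reciprocal classes, + + + and se cu ss, are the parental types, so the F1 was + + + / se cu ss.
The two rarest classes, + cu + and se + ss, are the double crossovers. Comparing them with the parentals, only the cu allele has switched, so cu is the middle locus and the order is ss – cu – se.
ss–cu: (169 + 20)/2226 = 0.0849; cu–se: (514 + 20)/2226 = 0.2399.
Expected DCO frequency = 0.0849 × 0.2399 ≈ 0.02037; observed = 20/2226 ≈ 0.00898.
Coefficient of coincidence = 0.00898/0.02037 ≈ 0.44.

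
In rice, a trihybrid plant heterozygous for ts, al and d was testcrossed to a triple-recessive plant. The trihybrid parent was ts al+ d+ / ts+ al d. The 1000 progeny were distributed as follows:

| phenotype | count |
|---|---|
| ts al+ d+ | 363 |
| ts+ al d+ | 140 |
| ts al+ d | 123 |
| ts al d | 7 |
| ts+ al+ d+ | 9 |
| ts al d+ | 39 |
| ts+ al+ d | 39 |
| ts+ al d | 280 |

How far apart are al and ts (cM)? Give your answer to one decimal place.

The two rarest classes, ts+ al+ d+ and ts al d, are the double crossovers. Comparing them with the parentals, only the ts allele has switched, so ts is the middle locus and the order is d – ts – al.
Crossovers in the ts–al interval produce the single-crossover classes ts al d+ and ts+ al+ d (39 + 39 = 78) plus the double crossovers (16).
RF(ts–al) = (78 + 16) / 1000 = 94/1000 = 0.0940 → 9.4 cM.

9.4 cM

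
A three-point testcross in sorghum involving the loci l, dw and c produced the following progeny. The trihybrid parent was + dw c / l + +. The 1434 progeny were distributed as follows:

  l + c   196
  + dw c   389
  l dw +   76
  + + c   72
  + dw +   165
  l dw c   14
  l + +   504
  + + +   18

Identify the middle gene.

l

The two rarest classes, l dw c and + + +, are the double crossovers. Comparing them with the parentals, only the l allele has switched, so l is the middle locus and the order is dw – l – c.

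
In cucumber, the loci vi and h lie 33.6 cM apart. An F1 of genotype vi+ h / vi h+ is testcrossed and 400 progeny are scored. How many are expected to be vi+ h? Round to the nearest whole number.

A map distance of 33.6 cM corresponds to a recombination frequency of 0.336.
The F1 is vi+ h / vi h+, so vi+ h is a parental gamete class with expected frequency (1 − r)/2 = 0.664/2 = 0.3320.
Expected number = 0.3320 × 400 = 132.80 ≈ 133.

133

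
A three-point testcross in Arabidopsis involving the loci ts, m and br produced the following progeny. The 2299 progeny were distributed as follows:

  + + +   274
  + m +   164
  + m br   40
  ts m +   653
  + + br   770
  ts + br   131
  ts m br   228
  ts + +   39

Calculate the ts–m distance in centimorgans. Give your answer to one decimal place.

The two most frequent reciprocal classes, + + br and ts m +, are the parental types, so the F1 was + + br / ts m +.
The two rarest classes, + m br and ts + +, are the double crossovers. Comparing them with the parentals, only the m allele has switched, so m is the middle locus and the order is ts – m – br.
Crossovers in the ts–m interval produce the single-crossover classes ts + br and + m + (131 + 164 = 295) plus the double crossovers (79).
RF(ts–m) = (295 + 79) / 2299 = 374/2299 = 0.1627 → 16.3 centimorgans.

16.3 centimorgans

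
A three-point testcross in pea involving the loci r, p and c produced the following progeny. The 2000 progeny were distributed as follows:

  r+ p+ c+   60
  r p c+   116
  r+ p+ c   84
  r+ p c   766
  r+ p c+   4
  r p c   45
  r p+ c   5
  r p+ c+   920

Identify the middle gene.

The two most frequent reciprocal classes, r p+ c+ and r+ p c, are the parental types, so the F1 was r p+ c+ / r+ p c.
The two rarest classes, r p+ c and r+ p c+, are the double crossovers. Comparing them with the parentals, only the c allele has switched, so c is the middle locus and the order is r – c – p.

c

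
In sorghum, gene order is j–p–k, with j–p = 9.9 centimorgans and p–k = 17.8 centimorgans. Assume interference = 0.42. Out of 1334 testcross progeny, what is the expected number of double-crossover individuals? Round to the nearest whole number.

14

Map distances give recombination frequencies of 0.099 and 0.178 for the two intervals.
With interference 0.42 (so coincidence = 0.58), expected double-crossover frequency = 0.099 × 0.178 × 0.58 = 0.01022.
Expected number = 0.01022 × 1334 = 13.63 ≈ 14.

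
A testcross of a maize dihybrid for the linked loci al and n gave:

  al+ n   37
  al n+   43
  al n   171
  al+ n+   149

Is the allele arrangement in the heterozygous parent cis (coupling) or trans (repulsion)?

cis

The two most frequent classes are al+ n+ (149) and al n (171); these are the parental (non-recombinant) types.
So the F1 carried al+ n+ on one chromosome and al n on the other — the recessive alleles are on the same chromosome (cis / coupling).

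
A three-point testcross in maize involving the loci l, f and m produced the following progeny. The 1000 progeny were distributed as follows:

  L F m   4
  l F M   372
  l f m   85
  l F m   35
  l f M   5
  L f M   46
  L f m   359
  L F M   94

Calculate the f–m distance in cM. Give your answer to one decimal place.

9.0 cM

The two most frequent reciprocal classes, l F M and L f m, are the parental types, so the F1 was l F M / L f m.
The two rarest classes, l f M and L F m, are the double crossovers. Comparing them with the parentals, only the f allele has switched, so f is the middle locus and the order is m – f – l.
Crossovers in the m–f interval produce the single-crossover classes l F m and L f M (35 + 46 = 81) plus the double crossovers (9).
RF(m–f) = (81 + 9) / 1000 = 90/1000 = 0.0900 → 9.0 cM.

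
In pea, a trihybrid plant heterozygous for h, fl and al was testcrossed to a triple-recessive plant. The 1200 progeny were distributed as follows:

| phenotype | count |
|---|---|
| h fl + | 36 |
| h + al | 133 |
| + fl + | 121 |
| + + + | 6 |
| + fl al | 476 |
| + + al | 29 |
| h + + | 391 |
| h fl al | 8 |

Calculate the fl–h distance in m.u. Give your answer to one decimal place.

The two most frequent reciprocal classes, + fl al and h + +, are the parental types, so the F1 was + fl al / h + +.
The two rarest classes, h fl al and + + +, are the double crossovers. Comparing them with the parentals, only the h allele has switched, so h is the middle locus and the order is fl – h – al.
Crossovers in the fl–h interval produce the single-crossover classes + + al and h fl + (29 + 36 = 65) plus the double crossovers (14).
RF(fl–h) = (65 + 14) / 1200 = 79/1200 = 0.0658 → 6.6 m.u.

6.6 m.u.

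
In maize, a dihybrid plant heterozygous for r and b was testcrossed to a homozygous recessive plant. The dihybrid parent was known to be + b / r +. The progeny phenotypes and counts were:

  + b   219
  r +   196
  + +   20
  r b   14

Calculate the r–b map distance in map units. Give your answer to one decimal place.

The recombinant classes are + + and r b: 20 + 14 = 34.
Recombination frequency = 34/449 = 0.0757 ≈ 7.6%, i.e. 7.6 map units.

7.6 map units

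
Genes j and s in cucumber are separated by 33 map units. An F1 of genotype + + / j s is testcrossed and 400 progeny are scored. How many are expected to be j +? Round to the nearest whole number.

A map distance of 33 map units corresponds to a recombination frequency of 0.330.
The F1 is + + / j s, so j + is a recombinant gamete class with expected frequency r/2 = 0.330/2 = 0.1650.
Expected number = 0.1650 × 400 = 66.00 ≈ 66.

66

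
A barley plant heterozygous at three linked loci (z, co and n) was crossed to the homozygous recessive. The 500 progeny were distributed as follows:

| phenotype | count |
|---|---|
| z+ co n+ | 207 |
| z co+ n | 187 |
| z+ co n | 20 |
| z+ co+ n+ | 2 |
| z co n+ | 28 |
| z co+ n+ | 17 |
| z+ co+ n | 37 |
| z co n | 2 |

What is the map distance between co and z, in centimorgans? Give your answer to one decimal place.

13.8 centimorgans

The two most frequent reciprocal classes, z+ co n+ and z co+ n, are the parental types, so the F1 was z+ co n+ / z co+ n.
The two rarest classes, z+ co+ n+ and z co n, are the double crossovers. Comparing them with the parentals, only the co allele has switched, so co is the middle locus and the order is n – co – z.
Crossovers in the co–z interval produce the single-crossover classes z co n+ and z+ co+ n (28 + 37 = 65) plus the double crossovers (4).
RF(co–z) = (65 + 4) / 500 = 69/500 = 0.1380 → 13.8 centimorgans.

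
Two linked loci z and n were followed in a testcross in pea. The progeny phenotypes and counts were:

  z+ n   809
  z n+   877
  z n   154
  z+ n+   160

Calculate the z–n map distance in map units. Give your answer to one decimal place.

15.7 map units

The two most frequent classes, z+ n (809) and z n+ (877), are the parental types, so the F1 was z+ n / z n+.
The recombinant classes are z+ n+ and z n: 160 + 154 = 314.
Recombination frequency = 314/2000 = 0.1570 ≈ 15.7%, i.e. 15.7 map units.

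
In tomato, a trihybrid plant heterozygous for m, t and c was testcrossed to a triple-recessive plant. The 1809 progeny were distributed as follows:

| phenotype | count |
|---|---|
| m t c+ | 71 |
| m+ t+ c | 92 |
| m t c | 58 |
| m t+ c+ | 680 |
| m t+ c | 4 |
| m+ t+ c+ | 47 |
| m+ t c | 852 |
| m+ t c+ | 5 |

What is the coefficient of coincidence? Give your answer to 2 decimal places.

0.83

The two most frequent reciprocal classes, m t+ c+ and m+ t c, are the parental types, so the F1 was m t+ c+ / m+ t c.
The two rarest classes, m t+ c and m+ t c+, are the double crossovers. Comparing them with the parentals, only the c allele has switched, so c is the middle locus and the order is m – c – t.
m–c: (105 + 9)/1809 = 0.0630; c–t: (163 + 9)/1809 = 0.0951.
Expected DCO frequency = 0.0630 × 0.0951 ≈ 0.00599; observed = 9/1809 ≈ 0.00498.
Coefficient of coincidence = 0.00498/0.00599 ≈ 0.83.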